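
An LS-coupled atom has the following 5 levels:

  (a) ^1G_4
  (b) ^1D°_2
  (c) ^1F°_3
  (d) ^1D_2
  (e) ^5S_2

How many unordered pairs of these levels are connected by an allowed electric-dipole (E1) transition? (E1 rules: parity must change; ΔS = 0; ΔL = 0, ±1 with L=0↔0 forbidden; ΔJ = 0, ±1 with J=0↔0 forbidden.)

(a)–(b): forbidden (ΔL, ΔJ).
(a)–(c): allowed.
(a)–(d): forbidden (parity, ΔL, ΔJ).
(a)–(e): forbidden (parity, ΔS, ΔL, ΔJ).
(b)–(c): forbidden (parity).
(b)–(d): allowed.
(b)–(e): forbidden (ΔS, ΔL).
(c)–(d): allowed.
(c)–(e): forbidden (ΔS, ΔL).
(d)–(e): forbidden (parity, ΔS, ΔL).
Allowed pairs: 3 of 10.

3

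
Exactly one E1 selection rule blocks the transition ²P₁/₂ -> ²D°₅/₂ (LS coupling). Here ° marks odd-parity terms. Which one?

Parity must change: even → odd — passes.
ΔS = 0: S: 1/2 → 1/2 — passes.
ΔL = 0, ±1 (not L=0↔0): L: 1 → 2, ΔL = +1 — passes.
ΔJ = 0, ±1 (not J=0↔0): J: 1/2 → 5/2, ΔJ = +2 — fails.

the ΔJ = 0, ±1 rule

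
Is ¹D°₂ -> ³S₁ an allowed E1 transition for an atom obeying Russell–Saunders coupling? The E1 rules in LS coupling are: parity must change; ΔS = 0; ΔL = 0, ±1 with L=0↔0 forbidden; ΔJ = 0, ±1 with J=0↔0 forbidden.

forbidden

Parity must change: odd → even — ✓.
ΔS = 0: S: 0 → 1 — ✗.
ΔL = 0, ±1 (not L=0↔0): L: 2 → 0, ΔL = -2 — ✗.
ΔJ = 0, ±1 (not J=0↔0): J: 2 → 1, ΔJ = -1 — ✓.
Rule(s) violated: ΔS, ΔL.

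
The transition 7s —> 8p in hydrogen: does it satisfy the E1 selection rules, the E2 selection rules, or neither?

Δl = 1 − 0 = +1; l_i + l_f = 1.
E1 (Δl = ±1): satisfied.
E2 (Δl = 0,±2, l_i+l_f ≥ 2): not satisfied.

E1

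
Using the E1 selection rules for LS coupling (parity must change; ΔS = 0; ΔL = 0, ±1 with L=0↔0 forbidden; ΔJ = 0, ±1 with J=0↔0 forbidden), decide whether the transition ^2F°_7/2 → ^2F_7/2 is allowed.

Initial level: S=1/2, L=3, J=7/2, parity odd. Final level: S=1/2, L=3, J=7/2, parity even.
Parity must change: odd → even — ok.
ΔS = 0: S: 1/2 → 1/2 — ok.
ΔL = 0, ±1 (not L=0↔0): L: 3 → 3, ΔL = +0 — ok.
ΔJ = 0, ±1 (not J=0↔0): J: 7/2 → 7/2, ΔJ = +0 — ok.
All four E1 rules are satisfied.

allowed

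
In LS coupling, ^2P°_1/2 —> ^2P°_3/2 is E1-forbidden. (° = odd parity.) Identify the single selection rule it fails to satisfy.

Reading off the term symbols: S 1/2→1/2, L 1→1, J 1/2→3/2, parity odd→odd.
Parity must change: odd → odd — ✗.
ΔS = 0: S: 1/2 → 1/2 — ✓.
ΔL = 0, ±1 (not L=0↔0): L: 1 → 1, ΔL = +0 — ✓.
ΔJ = 0, ±1 (not J=0↔0): J: 1/2 → 3/2, ΔJ = +1 — ✓.

parity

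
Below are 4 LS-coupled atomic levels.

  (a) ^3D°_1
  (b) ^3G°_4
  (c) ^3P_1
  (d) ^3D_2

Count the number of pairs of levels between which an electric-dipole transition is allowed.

(a)–(b): forbidden (parity, ΔL, ΔJ).
(a)–(c): allowed.
(a)–(d): allowed.
(b)–(c): forbidden (ΔL, ΔJ).
(b)–(d): forbidden (ΔL, ΔJ).
(c)–(d): forbidden (parity).
Allowed pairs: 2 of 6.

2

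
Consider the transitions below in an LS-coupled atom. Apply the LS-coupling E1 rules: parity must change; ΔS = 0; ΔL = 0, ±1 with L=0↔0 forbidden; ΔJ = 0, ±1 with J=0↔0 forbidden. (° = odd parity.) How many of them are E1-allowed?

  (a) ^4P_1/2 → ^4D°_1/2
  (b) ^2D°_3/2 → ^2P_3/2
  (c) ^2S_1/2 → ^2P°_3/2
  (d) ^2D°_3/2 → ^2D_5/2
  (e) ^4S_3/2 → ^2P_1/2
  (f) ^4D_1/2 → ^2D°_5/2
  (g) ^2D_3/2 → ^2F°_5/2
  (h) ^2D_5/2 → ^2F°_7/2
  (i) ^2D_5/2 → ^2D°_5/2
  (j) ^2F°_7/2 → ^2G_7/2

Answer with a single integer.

8

(a) allowed
(b) allowed
(c) allowed
(d) allowed
(e) forbidden (parity, ΔS fail)
(f) forbidden (ΔS, ΔJ fail)
(g) allowed
(h) allowed
(i) allowed
(j) allowed
Total allowed: 8 of 10.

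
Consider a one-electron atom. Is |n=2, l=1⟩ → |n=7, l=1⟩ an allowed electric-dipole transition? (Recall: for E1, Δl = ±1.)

forbidden

Δl = 1 − 1 = +0; the E1 rule Δl = ±1 is ✗.
The transition is electric-dipole forbidden.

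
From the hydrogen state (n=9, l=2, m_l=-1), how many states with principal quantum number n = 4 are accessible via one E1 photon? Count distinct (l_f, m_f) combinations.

E1 requires Δl = ±1, so l_f ∈ {1, 3}; with 0 ≤ l_f ≤ n_f−1 = 3, the allowed l_f values are {1, 3}.
For l_f = 1: m_f ∈ {m_i−1, m_i, m_i+1} ∩ [−1, 1] = {-1, 0} → 2 states.
For l_f = 3: m_f ∈ {m_i−1, m_i, m_i+1} ∩ [−3, 3] = {-2, -1, 0} → 3 states.
Total: 5.

5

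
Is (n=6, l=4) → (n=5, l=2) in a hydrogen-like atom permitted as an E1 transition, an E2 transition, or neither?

E2

Δl = 2 − 4 = -2; l_i + l_f = 6.
E1 (Δl = ±1): not satisfied.
E2 (Δl = 0,±2, l_i+l_f ≥ 2): satisfied.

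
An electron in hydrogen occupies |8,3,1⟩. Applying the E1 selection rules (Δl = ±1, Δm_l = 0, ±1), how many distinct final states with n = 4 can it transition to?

3

E1 requires Δl = ±1, so l_f ∈ {2, 4}; with 0 ≤ l_f ≤ n_f−1 = 3, the allowed l_f values are {2}.
For l_f = 2: m_f ∈ {m_i−1, m_i, m_i+1} ∩ [−2, 2] = {0, 1, 2} → 3 states.
Total: 3.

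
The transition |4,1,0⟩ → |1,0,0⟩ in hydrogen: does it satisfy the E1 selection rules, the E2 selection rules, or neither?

Δl = 0 − 1 = -1; l_i + l_f = 1.
Δm_l = +0.
E1 (Δl = ±1, |Δm_l| ≤ 1): satisfied.
E2 (Δl = 0,±2, l_i+l_f ≥ 2, |Δm_l| ≤ 2): not satisfied.

E1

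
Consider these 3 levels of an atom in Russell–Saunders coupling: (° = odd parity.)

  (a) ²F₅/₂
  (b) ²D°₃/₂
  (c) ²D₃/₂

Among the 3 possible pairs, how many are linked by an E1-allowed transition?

2

(a)–(b): allowed.
(a)–(c): forbidden (parity).
(b)–(c): allowed.
Allowed pairs: 2 of 3.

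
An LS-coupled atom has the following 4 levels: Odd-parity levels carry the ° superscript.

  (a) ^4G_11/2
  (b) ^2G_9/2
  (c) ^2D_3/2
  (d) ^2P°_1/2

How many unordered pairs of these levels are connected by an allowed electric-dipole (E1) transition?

(a)–(b): forbidden (parity, ΔS).
(a)–(c): forbidden (parity, ΔS, ΔL, ΔJ).
(a)–(d): forbidden (ΔS, ΔL, ΔJ).
(b)–(c): forbidden (parity, ΔL, ΔJ).
(b)–(d): forbidden (ΔL, ΔJ).
(c)–(d): allowed.
Allowed pairs: 1 of 6.

1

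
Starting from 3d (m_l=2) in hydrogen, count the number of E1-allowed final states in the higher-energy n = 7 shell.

4

E1 requires Δl = ±1, so l_f ∈ {1, 3}; with 0 ≤ l_f ≤ n_f−1 = 6, the allowed l_f values are {1, 3}.
For l_f = 1: m_f ∈ {m_i−1, m_i, m_i+1} ∩ [−1, 1] = {1} → 1 state.
For l_f = 3: m_f ∈ {m_i−1, m_i, m_i+1} ∩ [−3, 3] = {1, 2, 3} → 3 states.
Total: 4.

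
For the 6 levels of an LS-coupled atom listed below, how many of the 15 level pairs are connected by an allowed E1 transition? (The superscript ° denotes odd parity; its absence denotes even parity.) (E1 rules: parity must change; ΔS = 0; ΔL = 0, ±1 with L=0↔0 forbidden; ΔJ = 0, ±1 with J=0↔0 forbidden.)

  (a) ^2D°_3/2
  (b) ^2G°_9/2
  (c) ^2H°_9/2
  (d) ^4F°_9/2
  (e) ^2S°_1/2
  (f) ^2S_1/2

0

(a)–(b): forbidden (parity, ΔL, ΔJ).
(a)–(c): forbidden (parity, ΔL, ΔJ).
(a)–(d): forbidden (parity, ΔS, ΔJ).
(a)–(e): forbidden (parity, ΔL).
(a)–(f): forbidden (ΔL).
(b)–(c): forbidden (parity).
(b)–(d): forbidden (parity, ΔS).
(b)–(e): forbidden (parity, ΔL, ΔJ).
(b)–(f): forbidden (ΔL, ΔJ).
(c)–(d): forbidden (parity, ΔS, ΔL).
(c)–(e): forbidden (parity, ΔL, ΔJ).
(c)–(f): forbidden (ΔL, ΔJ).
(d)–(e): forbidden (parity, ΔS, ΔL, ΔJ).
(d)–(f): forbidden (ΔS, ΔL, ΔJ).
(e)–(f): forbidden (ΔL).
Allowed pairs: 0 of 15.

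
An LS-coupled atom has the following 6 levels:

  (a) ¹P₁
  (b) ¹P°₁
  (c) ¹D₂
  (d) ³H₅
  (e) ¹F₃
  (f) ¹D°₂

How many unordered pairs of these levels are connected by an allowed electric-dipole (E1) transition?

5

(a)–(b): allowed.
(a)–(c): forbidden (parity).
(a)–(d): forbidden (parity, ΔS, ΔL, ΔJ).
(a)–(e): forbidden (parity, ΔL, ΔJ).
(a)–(f): allowed.
(b)–(c): allowed.
(b)–(d): forbidden (ΔS, ΔL, ΔJ).
(b)–(e): forbidden (ΔL, ΔJ).
(b)–(f): forbidden (parity).
(c)–(d): forbidden (parity, ΔS, ΔL, ΔJ).
(c)–(e): forbidden (parity).
(c)–(f): allowed.
(d)–(e): forbidden (parity, ΔS, ΔL, ΔJ).
(d)–(f): forbidden (ΔS, ΔL, ΔJ).
(e)–(f): allowed.
Allowed pairs: 5 of 15.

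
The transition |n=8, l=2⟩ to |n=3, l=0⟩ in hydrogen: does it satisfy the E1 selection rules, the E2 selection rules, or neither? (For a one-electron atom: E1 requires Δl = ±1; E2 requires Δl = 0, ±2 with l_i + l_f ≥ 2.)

E2

Δl = 0 − 2 = -2; l_i + l_f = 2.
E1 (Δl = ±1): not satisfied.
E2 (Δl = 0,±2, l_i+l_f ≥ 2): satisfied.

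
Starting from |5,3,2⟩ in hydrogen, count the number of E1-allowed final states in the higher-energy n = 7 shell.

E1 requires Δl = ±1, so l_f ∈ {2, 4}; with 0 ≤ l_f ≤ n_f−1 = 6, the allowed l_f values are {2, 4}.
For l_f = 2: m_f ∈ {m_i−1, m_i, m_i+1} ∩ [−2, 2] = {1, 2} → 2 states.
For l_f = 4: m_f ∈ {m_i−1, m_i, m_i+1} ∩ [−4, 4] = {1, 2, 3} → 3 states.
Total: 5.

5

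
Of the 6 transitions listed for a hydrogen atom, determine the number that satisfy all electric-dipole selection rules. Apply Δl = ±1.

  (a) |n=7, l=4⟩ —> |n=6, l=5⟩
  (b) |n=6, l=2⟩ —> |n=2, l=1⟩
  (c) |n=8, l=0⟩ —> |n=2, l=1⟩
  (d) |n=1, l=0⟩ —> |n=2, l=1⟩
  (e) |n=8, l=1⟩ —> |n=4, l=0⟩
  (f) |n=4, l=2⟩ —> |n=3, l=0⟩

5

(a) allowed
(b) allowed
(c) allowed
(d) allowed
(e) allowed
(f) forbidden — Δl = -2 (E1 requires Δl = ±1)
Total allowed: 5 of 6.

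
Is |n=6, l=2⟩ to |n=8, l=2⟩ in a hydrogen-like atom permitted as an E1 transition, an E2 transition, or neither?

Δl = 2 − 2 = +0; l_i + l_f = 4.
E1 (Δl = ±1): not satisfied.
E2 (Δl = 0,±2, l_i+l_f ≥ 2): satisfied.

E2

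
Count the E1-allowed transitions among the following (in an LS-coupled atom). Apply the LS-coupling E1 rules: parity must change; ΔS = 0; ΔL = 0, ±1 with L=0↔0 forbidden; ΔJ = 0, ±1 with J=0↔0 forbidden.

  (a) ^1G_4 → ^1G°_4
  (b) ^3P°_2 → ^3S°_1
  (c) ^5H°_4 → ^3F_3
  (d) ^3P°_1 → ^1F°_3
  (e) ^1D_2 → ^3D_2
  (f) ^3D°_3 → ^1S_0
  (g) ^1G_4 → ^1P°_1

1

(a) allowed
(b) forbidden (parity fails)
(c) forbidden (ΔS, ΔL fail)
(d) forbidden (parity, ΔS, ΔL, ΔJ fail)
(e) forbidden (parity, ΔS fail)
(f) forbidden (ΔS, ΔL, ΔJ fail)
(g) forbidden (ΔL, ΔJ fail)
Total allowed: 1 of 7.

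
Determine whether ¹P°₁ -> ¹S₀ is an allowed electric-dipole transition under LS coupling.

ΔL = 0, ±1 (not L=0↔0): L: 1 → 0, ΔL = -1 — passes.
Parity must change: odd → even — passes.
ΔJ = 0, ±1 (not J=0↔0): J: 1 → 0, ΔJ = -1 — passes.
ΔS = 0: S: 0 → 0 — passes.
All four E1 rules are satisfied.

allowed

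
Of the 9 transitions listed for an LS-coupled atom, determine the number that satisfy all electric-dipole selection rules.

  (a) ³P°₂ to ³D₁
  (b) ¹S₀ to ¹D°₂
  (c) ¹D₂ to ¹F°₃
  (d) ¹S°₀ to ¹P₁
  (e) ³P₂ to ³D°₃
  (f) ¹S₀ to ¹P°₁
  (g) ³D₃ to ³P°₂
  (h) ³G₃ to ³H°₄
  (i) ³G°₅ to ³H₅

8

(a) allowed
(b) forbidden (ΔL, ΔJ fail)
(c) allowed
(d) allowed
(e) allowed
(f) allowed
(g) allowed
(h) allowed
(i) allowed
Total allowed: 8 of 9.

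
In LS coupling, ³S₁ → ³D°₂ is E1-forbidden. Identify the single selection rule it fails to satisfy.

Initial level: S=1, L=0, J=1, parity even. Final level: S=1, L=2, J=2, parity odd.
ΔL = 0, ±1 (not L=0↔0): L: 0 → 2, ΔL = +2 — fails.
ΔS = 0: S: 1 → 1 — ok.
ΔJ = 0, ±1 (not J=0↔0): J: 1 → 2, ΔJ = +1 — ok.
Parity must change: even → odd — ok.

the ΔL = 0, ±1 rule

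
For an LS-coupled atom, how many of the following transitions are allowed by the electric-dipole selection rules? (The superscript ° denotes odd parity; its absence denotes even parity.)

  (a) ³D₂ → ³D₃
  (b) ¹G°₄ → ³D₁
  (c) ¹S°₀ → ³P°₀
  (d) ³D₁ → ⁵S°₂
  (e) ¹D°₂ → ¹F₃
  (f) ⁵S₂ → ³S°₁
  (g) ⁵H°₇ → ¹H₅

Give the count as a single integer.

(a) forbidden (parity fails)
(b) forbidden (ΔS, ΔL, ΔJ fail)
(c) forbidden (parity, ΔS, ΔJ fail)
(d) forbidden (ΔS, ΔL fail)
(e) allowed
(f) forbidden (ΔS, ΔL fail)
(g) forbidden (ΔS, ΔJ fail)
Total allowed: 1 of 7.

1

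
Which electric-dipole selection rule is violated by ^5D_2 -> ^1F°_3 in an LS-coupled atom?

the ΔS = 0 rule

Reading off the term symbols: S 2→0, L 2→3, J 2→3, parity even→odd.
Parity must change: even → odd — ok.
ΔS = 0: S: 2 → 0 — fails.
ΔL = 0, ±1 (not L=0↔0): L: 2 → 3, ΔL = +1 — ok.
ΔJ = 0, ±1 (not J=0↔0): J: 2 → 3, ΔJ = +1 — ok.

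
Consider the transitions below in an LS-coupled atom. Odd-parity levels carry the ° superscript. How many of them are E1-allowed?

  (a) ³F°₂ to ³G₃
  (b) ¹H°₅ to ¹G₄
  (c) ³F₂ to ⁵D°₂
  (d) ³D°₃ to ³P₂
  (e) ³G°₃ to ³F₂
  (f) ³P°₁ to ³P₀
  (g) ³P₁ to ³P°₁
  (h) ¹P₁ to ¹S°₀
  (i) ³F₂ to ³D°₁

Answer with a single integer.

(a) allowed
(b) allowed
(c) forbidden (ΔS fails)
(d) allowed
(e) allowed
(f) allowed
(g) allowed
(h) allowed
(i) allowed
Total allowed: 8 of 9.

8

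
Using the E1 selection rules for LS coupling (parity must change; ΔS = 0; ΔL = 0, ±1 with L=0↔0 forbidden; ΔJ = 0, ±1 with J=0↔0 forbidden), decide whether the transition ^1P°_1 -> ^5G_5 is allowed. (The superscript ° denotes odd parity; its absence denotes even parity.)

forbidden

Initial level: S=0, L=1, J=1, parity odd. Final level: S=2, L=4, J=5, parity even.
Parity must change: odd → even — ✓.
ΔS = 0: S: 0 → 2 — ✗.
ΔL = 0, ±1 (not L=0↔0): L: 1 → 4, ΔL = +3 — ✗.
ΔJ = 0, ±1 (not J=0↔0): J: 1 → 5, ΔJ = +4 — ✗.
Rule(s) violated: ΔS, ΔL, ΔJ.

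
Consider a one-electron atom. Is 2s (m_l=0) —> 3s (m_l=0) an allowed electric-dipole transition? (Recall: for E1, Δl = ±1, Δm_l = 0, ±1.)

l: 0 → 0 (Δl = +0). Δl = ±1 fails.
m_l: 0 → 0 (Δm_l = +0). |Δm_l| ≤ 1 passes.
The transition is electric-dipole forbidden.

forbidden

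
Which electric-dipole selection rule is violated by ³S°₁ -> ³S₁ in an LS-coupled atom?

the L=0 ↔ L=0 exclusion

Initial level: S=1, L=0, J=1, parity odd. Final level: S=1, L=0, J=1, parity even.
Parity must change: odd → even — passes.
ΔL = 0, ±1 (not L=0↔0): L: 0 → 0, ΔL = +0 — fails.
ΔS = 0: S: 1 → 1 — passes.
ΔJ = 0, ±1 (not J=0↔0): J: 1 → 1, ΔJ = +0 — passes.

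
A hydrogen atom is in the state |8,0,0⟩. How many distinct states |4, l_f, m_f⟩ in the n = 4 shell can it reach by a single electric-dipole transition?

3

E1 requires Δl = ±1, so l_f ∈ {-1, 1}; with 0 ≤ l_f ≤ n_f−1 = 3, the allowed l_f values are {1}.
For l_f = 1: m_f ∈ {m_i−1, m_i, m_i+1} ∩ [−1, 1] = {-1, 0, 1} → 3 states.
Total: 3.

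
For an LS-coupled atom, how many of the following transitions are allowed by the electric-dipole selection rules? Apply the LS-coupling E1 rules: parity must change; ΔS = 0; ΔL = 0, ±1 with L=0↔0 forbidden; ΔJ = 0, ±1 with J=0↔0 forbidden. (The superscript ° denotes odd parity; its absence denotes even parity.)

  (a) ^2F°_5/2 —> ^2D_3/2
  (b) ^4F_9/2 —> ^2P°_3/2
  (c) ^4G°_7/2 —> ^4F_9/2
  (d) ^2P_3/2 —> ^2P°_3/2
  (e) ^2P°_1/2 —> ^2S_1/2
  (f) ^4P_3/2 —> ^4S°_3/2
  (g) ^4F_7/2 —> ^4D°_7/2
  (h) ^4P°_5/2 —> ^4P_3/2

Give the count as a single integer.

7

(a) allowed
(b) forbidden (ΔS, ΔL, ΔJ fail)
(c) allowed
(d) allowed
(e) allowed
(f) allowed
(g) allowed
(h) allowed
Total allowed: 7 of 8.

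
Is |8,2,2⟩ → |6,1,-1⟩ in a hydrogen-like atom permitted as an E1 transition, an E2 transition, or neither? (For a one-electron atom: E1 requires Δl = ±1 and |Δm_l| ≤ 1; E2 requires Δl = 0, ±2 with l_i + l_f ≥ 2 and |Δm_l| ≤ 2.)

neither

Δl = 1 − 2 = -1; l_i + l_f = 3.
Δm_l = -3.
E1 (Δl = ±1, |Δm_l| ≤ 1): not satisfied.
E2 (Δl = 0,±2, l_i+l_f ≥ 2, |Δm_l| ≤ 2): not satisfied.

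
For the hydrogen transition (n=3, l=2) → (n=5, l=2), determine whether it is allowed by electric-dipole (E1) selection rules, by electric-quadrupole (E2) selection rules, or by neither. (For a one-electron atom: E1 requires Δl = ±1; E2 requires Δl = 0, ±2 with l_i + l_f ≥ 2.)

Δl = 2 − 2 = +0; l_i + l_f = 4.
E1 (Δl = ±1): not satisfied.
E2 (Δl = 0,±2, l_i+l_f ≥ 2): satisfied.

E2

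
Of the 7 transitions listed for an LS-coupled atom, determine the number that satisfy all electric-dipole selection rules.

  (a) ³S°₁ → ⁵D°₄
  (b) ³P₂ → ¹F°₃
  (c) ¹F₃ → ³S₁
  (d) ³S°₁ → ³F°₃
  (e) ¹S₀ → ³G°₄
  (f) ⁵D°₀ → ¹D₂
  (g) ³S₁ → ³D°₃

(a) forbidden (parity, ΔS, ΔL, ΔJ fail)
(b) forbidden (ΔS, ΔL fail)
(c) forbidden (parity, ΔS, ΔL, ΔJ fail)
(d) forbidden (parity, ΔL, ΔJ fail)
(e) forbidden (ΔS, ΔL, ΔJ fail)
(f) forbidden (ΔS, ΔJ fail)
(g) forbidden (ΔL, ΔJ fail)
Total allowed: 0 of 7.

0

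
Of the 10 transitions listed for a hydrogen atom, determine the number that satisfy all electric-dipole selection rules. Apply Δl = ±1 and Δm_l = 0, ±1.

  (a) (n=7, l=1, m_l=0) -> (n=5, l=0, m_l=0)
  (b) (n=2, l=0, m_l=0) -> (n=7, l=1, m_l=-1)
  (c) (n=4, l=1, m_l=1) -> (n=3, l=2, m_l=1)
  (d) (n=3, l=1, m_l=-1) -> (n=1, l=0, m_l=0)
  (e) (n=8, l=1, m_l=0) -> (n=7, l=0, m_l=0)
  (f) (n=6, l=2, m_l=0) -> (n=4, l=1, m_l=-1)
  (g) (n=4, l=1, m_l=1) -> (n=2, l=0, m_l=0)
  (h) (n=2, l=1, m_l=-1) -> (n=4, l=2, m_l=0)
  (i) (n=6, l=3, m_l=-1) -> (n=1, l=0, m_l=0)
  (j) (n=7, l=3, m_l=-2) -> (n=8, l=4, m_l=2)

(a) allowed
(b) allowed
(c) allowed
(d) allowed
(e) allowed
(f) allowed
(g) allowed
(h) allowed
(i) forbidden — Δl = -3 (E1 requires Δl = ±1)
(j) forbidden — Δm_l = +4 (E1 requires Δm_l = 0, ±1)
Total allowed: 8 of 10.

8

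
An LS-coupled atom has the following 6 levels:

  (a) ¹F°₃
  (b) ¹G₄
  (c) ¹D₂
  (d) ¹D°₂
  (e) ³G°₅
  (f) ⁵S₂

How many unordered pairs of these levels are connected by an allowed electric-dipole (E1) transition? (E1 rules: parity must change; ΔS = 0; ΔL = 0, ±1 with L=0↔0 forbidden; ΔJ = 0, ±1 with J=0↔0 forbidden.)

(a)–(b): allowed.
(a)–(c): allowed.
(a)–(d): forbidden (parity).
(a)–(e): forbidden (parity, ΔS, ΔJ).
(a)–(f): forbidden (ΔS, ΔL).
(b)–(c): forbidden (parity, ΔL, ΔJ).
(b)–(d): forbidden (ΔL, ΔJ).
(b)–(e): forbidden (ΔS).
(b)–(f): forbidden (parity, ΔS, ΔL, ΔJ).
(c)–(d): allowed.
(c)–(e): forbidden (ΔS, ΔL, ΔJ).
(c)–(f): forbidden (parity, ΔS, ΔL).
(d)–(e): forbidden (parity, ΔS, ΔL, ΔJ).
(d)–(f): forbidden (ΔS, ΔL).
(e)–(f): forbidden (ΔS, ΔL, ΔJ).
Allowed pairs: 3 of 15.

3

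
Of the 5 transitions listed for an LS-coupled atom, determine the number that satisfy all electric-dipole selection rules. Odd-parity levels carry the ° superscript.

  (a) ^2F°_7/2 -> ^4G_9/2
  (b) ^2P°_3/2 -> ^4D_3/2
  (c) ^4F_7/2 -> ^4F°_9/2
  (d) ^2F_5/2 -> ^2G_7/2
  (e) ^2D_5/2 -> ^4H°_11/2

1

(a) forbidden (ΔS fails)
(b) forbidden (ΔS fails)
(c) allowed
(d) forbidden (parity fails)
(e) forbidden (ΔS, ΔL, ΔJ fail)
Total allowed: 1 of 5.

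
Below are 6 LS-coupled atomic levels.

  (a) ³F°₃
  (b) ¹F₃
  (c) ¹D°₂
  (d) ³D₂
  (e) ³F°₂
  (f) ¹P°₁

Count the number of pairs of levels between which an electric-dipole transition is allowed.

(a)–(b): forbidden (ΔS).
(a)–(c): forbidden (parity, ΔS).
(a)–(d): allowed.
(a)–(e): forbidden (parity).
(a)–(f): forbidden (parity, ΔS, ΔL, ΔJ).
(b)–(c): allowed.
(b)–(d): forbidden (parity, ΔS).
(b)–(e): forbidden (ΔS).
(b)–(f): forbidden (ΔL, ΔJ).
(c)–(d): forbidden (ΔS).
(c)–(e): forbidden (parity, ΔS).
(c)–(f): forbidden (parity).
(d)–(e): allowed.
(d)–(f): forbidden (ΔS).
(e)–(f): forbidden (parity, ΔS, ΔL).
Allowed pairs: 3 of 15.

3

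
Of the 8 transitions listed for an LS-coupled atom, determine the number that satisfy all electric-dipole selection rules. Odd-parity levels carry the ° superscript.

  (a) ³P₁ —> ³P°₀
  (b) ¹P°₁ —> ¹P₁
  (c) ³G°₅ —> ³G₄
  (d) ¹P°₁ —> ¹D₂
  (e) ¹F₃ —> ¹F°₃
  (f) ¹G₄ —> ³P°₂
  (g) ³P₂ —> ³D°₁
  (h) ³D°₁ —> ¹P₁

6

(a) allowed
(b) allowed
(c) allowed
(d) allowed
(e) allowed
(f) forbidden (ΔS, ΔL, ΔJ fail)
(g) allowed
(h) forbidden (ΔS fails)
Total allowed: 6 of 8.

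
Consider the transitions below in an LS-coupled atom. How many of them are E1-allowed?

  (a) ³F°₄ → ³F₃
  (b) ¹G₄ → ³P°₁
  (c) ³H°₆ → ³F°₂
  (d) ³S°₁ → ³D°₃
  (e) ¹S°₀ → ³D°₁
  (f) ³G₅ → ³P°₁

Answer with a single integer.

(a) allowed
(b) forbidden (ΔS, ΔL, ΔJ fail)
(c) forbidden (parity, ΔL, ΔJ fail)
(d) forbidden (parity, ΔL, ΔJ fail)
(e) forbidden (parity, ΔS, ΔL fail)
(f) forbidden (ΔL, ΔJ fail)
Total allowed: 1 of 6.

1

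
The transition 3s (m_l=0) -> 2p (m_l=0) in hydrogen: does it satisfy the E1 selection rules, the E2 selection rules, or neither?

E1

Δl = 1 − 0 = +1; l_i + l_f = 1.
Δm_l = +0.
E1 (Δl = ±1, |Δm_l| ≤ 1): satisfied.
E2 (Δl = 0,±2, l_i+l_f ≥ 2, |Δm_l| ≤ 2): not satisfied.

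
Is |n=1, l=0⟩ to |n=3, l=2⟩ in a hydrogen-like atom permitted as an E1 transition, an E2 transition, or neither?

Δl = 2 − 0 = +2; l_i + l_f = 2.
E1 (Δl = ±1): not satisfied.
E2 (Δl = 0,±2, l_i+l_f ≥ 2): satisfied.

E2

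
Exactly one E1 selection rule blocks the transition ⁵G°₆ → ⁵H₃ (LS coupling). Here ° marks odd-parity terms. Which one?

ΔS = 0: S: 2 → 2 — ✓.
ΔL = 0, ±1 (not L=0↔0): L: 4 → 5, ΔL = +1 — ✓.
Parity must change: odd → even — ✓.
ΔJ = 0, ±1 (not J=0↔0): J: 6 → 3, ΔJ = -3 — ✗.

the ΔJ = 0, ±1 rule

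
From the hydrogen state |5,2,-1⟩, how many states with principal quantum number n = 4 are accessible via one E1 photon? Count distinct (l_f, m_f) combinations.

E1 requires Δl = ±1, so l_f ∈ {1, 3}; with 0 ≤ l_f ≤ n_f−1 = 3, the allowed l_f values are {1, 3}.
For l_f = 1: m_f ∈ {m_i−1, m_i, m_i+1} ∩ [−1, 1] = {-1, 0} → 2 states.
For l_f = 3: m_f ∈ {m_i−1, m_i, m_i+1} ∩ [−3, 3] = {-2, -1, 0} → 3 states.
Total: 5.

5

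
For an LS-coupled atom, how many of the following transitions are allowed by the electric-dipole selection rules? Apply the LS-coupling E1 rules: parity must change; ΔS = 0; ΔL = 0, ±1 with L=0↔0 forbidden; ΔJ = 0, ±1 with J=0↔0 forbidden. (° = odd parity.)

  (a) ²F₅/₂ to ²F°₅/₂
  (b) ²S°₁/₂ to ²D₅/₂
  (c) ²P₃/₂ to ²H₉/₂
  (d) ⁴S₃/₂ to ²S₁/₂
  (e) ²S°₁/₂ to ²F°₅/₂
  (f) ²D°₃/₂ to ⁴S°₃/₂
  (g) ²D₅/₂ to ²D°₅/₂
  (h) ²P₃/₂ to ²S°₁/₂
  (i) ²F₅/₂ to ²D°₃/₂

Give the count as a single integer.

(a) allowed
(b) forbidden (ΔL, ΔJ fail)
(c) forbidden (parity, ΔL, ΔJ fail)
(d) forbidden (parity, ΔS, ΔL fail)
(e) forbidden (parity, ΔL, ΔJ fail)
(f) forbidden (parity, ΔS, ΔL fail)
(g) allowed
(h) allowed
(i) allowed
Total allowed: 4 of 9.

4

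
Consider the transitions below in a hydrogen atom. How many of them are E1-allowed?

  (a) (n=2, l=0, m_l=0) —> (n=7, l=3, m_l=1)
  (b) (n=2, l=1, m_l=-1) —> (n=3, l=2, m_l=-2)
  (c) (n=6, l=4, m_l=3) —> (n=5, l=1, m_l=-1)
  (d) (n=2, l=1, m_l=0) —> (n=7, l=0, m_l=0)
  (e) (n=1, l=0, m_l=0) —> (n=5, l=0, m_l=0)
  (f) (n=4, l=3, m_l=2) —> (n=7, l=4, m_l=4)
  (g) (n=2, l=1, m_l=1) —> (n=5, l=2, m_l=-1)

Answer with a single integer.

(a) forbidden — Δl = +3 (E1 requires Δl = ±1)
(b) allowed
(c) forbidden — Δl = -3 (E1 requires Δl = ±1); Δm_l = -4 (E1 requires Δm_l = 0, ±1)
(d) allowed
(e) forbidden — Δl = +0 (E1 requires Δl = ±1)
(f) forbidden — Δm_l = +2 (E1 requires Δm_l = 0, ±1)
(g) forbidden — Δm_l = -2 (E1 requires Δm_l = 0, ±1)
Total allowed: 2 of 7.

2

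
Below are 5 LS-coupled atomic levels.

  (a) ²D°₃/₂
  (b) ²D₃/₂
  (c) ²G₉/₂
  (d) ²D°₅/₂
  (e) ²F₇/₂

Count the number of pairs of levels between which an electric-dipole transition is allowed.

3

(a)–(b): allowed.
(a)–(c): forbidden (ΔL, ΔJ).
(a)–(d): forbidden (parity).
(a)–(e): forbidden (ΔJ).
(b)–(c): forbidden (parity, ΔL, ΔJ).
(b)–(d): allowed.
(b)–(e): forbidden (parity, ΔJ).
(c)–(d): forbidden (ΔL, ΔJ).
(c)–(e): forbidden (parity).
(d)–(e): allowed.
Allowed pairs: 3 of 10.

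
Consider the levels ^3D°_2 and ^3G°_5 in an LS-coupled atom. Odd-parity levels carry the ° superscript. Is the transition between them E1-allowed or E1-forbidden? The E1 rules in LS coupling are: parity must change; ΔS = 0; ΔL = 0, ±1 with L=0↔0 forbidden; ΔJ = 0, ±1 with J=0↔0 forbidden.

forbidden

Initial level: S=1, L=2, J=2, parity odd. Final level: S=1, L=4, J=5, parity odd.
Parity must change: odd → odd — fails.
ΔS = 0: S: 1 → 1 — passes.
ΔJ = 0, ±1 (not J=0↔0): J: 2 → 5, ΔJ = +3 — fails.
ΔL = 0, ±1 (not L=0↔0): L: 2 → 4, ΔL = +2 — fails.
Rule(s) violated: parity, ΔL, ΔJ.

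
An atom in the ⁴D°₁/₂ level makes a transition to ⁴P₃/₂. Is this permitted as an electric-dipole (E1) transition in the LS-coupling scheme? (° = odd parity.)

Reading off the term symbols: S 3/2→3/2, L 2→1, J 1/2→3/2, parity odd→even.
Parity must change: odd → even — passes.
ΔS = 0: S: 3/2 → 3/2 — passes.
ΔL = 0, ±1 (not L=0↔0): L: 2 → 1, ΔL = -1 — passes.
ΔJ = 0, ±1 (not J=0↔0): J: 1/2 → 3/2, ΔJ = +1 — passes.
All four E1 rules are satisfied.

allowed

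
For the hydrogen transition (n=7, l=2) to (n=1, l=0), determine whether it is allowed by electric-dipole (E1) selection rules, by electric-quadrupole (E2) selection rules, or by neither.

Δl = 0 − 2 = -2; l_i + l_f = 2.
E1 (Δl = ±1): not satisfied.
E2 (Δl = 0,±2, l_i+l_f ≥ 2): satisfied.

E2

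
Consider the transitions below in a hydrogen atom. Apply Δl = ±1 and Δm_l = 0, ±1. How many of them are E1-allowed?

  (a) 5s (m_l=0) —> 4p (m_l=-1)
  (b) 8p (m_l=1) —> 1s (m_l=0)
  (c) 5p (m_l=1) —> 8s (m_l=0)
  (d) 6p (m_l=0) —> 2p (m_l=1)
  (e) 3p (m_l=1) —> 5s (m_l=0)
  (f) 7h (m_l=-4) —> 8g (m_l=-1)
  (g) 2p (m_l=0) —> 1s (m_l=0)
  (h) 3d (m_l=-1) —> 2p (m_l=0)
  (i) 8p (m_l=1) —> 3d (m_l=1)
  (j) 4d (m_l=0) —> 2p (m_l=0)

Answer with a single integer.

8

(a) allowed
(b) allowed
(c) allowed
(d) forbidden — Δl = +0 (E1 requires Δl = ±1)
(e) allowed
(f) forbidden — Δm_l = +3 (E1 requires Δm_l = 0, ±1)
(g) allowed
(h) allowed
(i) allowed
(j) allowed
Total allowed: 8 of 10.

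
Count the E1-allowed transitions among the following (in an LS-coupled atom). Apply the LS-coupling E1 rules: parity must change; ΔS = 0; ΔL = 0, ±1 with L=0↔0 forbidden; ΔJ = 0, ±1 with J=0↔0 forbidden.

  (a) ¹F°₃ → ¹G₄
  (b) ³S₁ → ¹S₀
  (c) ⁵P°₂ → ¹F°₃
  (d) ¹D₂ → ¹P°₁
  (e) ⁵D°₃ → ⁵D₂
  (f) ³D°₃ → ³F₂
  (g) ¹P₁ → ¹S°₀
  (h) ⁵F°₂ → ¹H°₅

5

(a) allowed
(b) forbidden (parity, ΔS, ΔL fail)
(c) forbidden (parity, ΔS, ΔL fail)
(d) allowed
(e) allowed
(f) allowed
(g) allowed
(h) forbidden (parity, ΔS, ΔL, ΔJ fail)
Total allowed: 5 of 8.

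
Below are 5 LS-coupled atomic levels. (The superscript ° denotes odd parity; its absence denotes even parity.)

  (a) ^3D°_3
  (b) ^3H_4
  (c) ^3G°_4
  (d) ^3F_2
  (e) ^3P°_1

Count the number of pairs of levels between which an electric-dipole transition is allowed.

(a)–(b): forbidden (ΔL).
(a)–(c): forbidden (parity, ΔL).
(a)–(d): allowed.
(a)–(e): forbidden (parity, ΔJ).
(b)–(c): allowed.
(b)–(d): forbidden (parity, ΔL, ΔJ).
(b)–(e): forbidden (ΔL, ΔJ).
(c)–(d): forbidden (ΔJ).
(c)–(e): forbidden (parity, ΔL, ΔJ).
(d)–(e): forbidden (ΔL).
Allowed pairs: 2 of 10.

2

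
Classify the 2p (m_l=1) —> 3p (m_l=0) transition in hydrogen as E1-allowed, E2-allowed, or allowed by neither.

Δl = 1 − 1 = +0; l_i + l_f = 2.
Δm_l = -1.
E1 (Δl = ±1, |Δm_l| ≤ 1): not satisfied.
E2 (Δl = 0,±2, l_i+l_f ≥ 2, |Δm_l| ≤ 2): satisfied.

E2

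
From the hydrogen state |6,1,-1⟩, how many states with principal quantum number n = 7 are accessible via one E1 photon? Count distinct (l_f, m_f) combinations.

4

E1 requires Δl = ±1, so l_f ∈ {0, 2}; with 0 ≤ l_f ≤ n_f−1 = 6, the allowed l_f values are {0, 2}.
For l_f = 0: m_f ∈ {m_i−1, m_i, m_i+1} ∩ [−0, 0] = {0} → 1 state.
For l_f = 2: m_f ∈ {m_i−1, m_i, m_i+1} ∩ [−2, 2] = {-2, -1, 0} → 3 states.
Total: 4.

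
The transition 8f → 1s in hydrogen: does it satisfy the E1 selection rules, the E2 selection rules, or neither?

neither

Δl = 0 − 3 = -3; l_i + l_f = 3.
E1 (Δl = ±1): not satisfied.
E2 (Δl = 0,±2, l_i+l_f ≥ 2): not satisfied.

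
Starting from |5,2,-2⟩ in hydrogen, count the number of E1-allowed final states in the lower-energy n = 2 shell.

1

E1 requires Δl = ±1, so l_f ∈ {1, 3}; with 0 ≤ l_f ≤ n_f−1 = 1, the allowed l_f values are {1}.
For l_f = 1: m_f ∈ {m_i−1, m_i, m_i+1} ∩ [−1, 1] = {-1} → 1 state.
Total: 1.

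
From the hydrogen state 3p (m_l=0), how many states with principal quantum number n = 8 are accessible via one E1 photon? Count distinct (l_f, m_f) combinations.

4

E1 requires Δl = ±1, so l_f ∈ {0, 2}; with 0 ≤ l_f ≤ n_f−1 = 7, the allowed l_f values are {0, 2}.
For l_f = 0: m_f ∈ {m_i−1, m_i, m_i+1} ∩ [−0, 0] = {0} → 1 state.
For l_f = 2: m_f ∈ {m_i−1, m_i, m_i+1} ∩ [−2, 2] = {-1, 0, 1} → 3 states.
Total: 4.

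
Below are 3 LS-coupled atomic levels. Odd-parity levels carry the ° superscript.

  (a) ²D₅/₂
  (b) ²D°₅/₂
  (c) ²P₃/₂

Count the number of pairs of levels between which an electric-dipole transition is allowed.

(a)–(b): allowed.
(a)–(c): forbidden (parity).
(b)–(c): allowed.
Allowed pairs: 2 of 3.

2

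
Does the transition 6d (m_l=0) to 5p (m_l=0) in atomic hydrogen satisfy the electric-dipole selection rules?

allowed

Initial l = 2, final l = 1, so Δl = -1. E1 requires Δl = ±1: passes.
Δm_l = 0 − (0) = +0. E1 requires Δm_l = 0, ±1: passes.
All E1 selection rules are satisfied.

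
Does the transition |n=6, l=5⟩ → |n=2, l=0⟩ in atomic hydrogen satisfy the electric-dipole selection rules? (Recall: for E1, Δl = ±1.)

forbidden

l: 5 → 0 (Δl = -5). Δl = ±1 fails.
The transition is electric-dipole forbidden.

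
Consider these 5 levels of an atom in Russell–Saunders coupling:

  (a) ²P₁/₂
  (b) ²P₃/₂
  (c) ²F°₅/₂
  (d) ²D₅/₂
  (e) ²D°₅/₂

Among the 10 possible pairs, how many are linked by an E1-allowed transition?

3

(a)–(b): forbidden (parity).
(a)–(c): forbidden (ΔL, ΔJ).
(a)–(d): forbidden (parity, ΔJ).
(a)–(e): forbidden (ΔJ).
(b)–(c): forbidden (ΔL).
(b)–(d): forbidden (parity).
(b)–(e): allowed.
(c)–(d): allowed.
(c)–(e): forbidden (parity).
(d)–(e): allowed.
Allowed pairs: 3 of 10.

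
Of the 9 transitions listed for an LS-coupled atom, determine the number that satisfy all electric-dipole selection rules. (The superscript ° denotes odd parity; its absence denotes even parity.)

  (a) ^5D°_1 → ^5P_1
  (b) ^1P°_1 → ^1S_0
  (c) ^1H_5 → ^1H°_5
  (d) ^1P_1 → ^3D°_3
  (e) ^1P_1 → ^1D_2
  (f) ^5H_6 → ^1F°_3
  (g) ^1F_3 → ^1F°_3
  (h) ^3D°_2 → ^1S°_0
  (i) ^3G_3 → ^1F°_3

(a) allowed
(b) allowed
(c) allowed
(d) forbidden (ΔS, ΔJ fail)
(e) forbidden (parity fails)
(f) forbidden (ΔS, ΔL, ΔJ fail)
(g) allowed
(h) forbidden (parity, ΔS, ΔL, ΔJ fail)
(i) forbidden (ΔS fails)
Total allowed: 4 of 9.

4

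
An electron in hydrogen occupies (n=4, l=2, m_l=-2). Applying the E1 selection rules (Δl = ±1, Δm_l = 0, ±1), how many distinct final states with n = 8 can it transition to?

E1 requires Δl = ±1, so l_f ∈ {1, 3}; with 0 ≤ l_f ≤ n_f−1 = 7, the allowed l_f values are {1, 3}.
For l_f = 1: m_f ∈ {m_i−1, m_i, m_i+1} ∩ [−1, 1] = {-1} → 1 state.
For l_f = 3: m_f ∈ {m_i−1, m_i, m_i+1} ∩ [−3, 3] = {-3, -2, -1} → 3 states.
Total: 4.

4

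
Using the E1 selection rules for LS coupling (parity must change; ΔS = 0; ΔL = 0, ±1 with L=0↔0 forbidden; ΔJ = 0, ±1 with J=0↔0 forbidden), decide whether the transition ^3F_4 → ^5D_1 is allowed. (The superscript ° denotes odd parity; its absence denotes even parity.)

Initial level: S=1, L=3, J=4, parity even. Final level: S=2, L=2, J=1, parity even.
Parity must change: even → even — fails.
ΔS = 0: S: 1 → 2 — fails.
ΔL = 0, ±1 (not L=0↔0): L: 3 → 2, ΔL = -1 — passes.
ΔJ = 0, ±1 (not J=0↔0): J: 4 → 1, ΔJ = -3 — fails.
Rule(s) violated: parity, ΔS, ΔJ.

forbidden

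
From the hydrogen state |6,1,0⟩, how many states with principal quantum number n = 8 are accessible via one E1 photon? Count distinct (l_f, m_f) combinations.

E1 requires Δl = ±1, so l_f ∈ {0, 2}; with 0 ≤ l_f ≤ n_f−1 = 7, the allowed l_f values are {0, 2}.
For l_f = 0: m_f ∈ {m_i−1, m_i, m_i+1} ∩ [−0, 0] = {0} → 1 state.
For l_f = 2: m_f ∈ {m_i−1, m_i, m_i+1} ∩ [−2, 2] = {-1, 0, 1} → 3 states.
Total: 4.

4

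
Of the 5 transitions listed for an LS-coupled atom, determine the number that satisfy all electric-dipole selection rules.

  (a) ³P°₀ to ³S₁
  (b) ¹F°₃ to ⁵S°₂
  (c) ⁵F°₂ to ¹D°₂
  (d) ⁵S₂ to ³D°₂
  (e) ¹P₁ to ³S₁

(a) allowed
(b) forbidden (parity, ΔS, ΔL fail)
(c) forbidden (parity, ΔS fail)
(d) forbidden (ΔS, ΔL fail)
(e) forbidden (parity, ΔS fail)
Total allowed: 1 of 5.

1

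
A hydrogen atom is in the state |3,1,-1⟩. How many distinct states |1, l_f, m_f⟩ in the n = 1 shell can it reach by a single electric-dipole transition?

1

E1 requires Δl = ±1, so l_f ∈ {0, 2}; with 0 ≤ l_f ≤ n_f−1 = 0, the allowed l_f values are {0}.
For l_f = 0: m_f ∈ {m_i−1, m_i, m_i+1} ∩ [−0, 0] = {0} → 1 state.
Total: 1.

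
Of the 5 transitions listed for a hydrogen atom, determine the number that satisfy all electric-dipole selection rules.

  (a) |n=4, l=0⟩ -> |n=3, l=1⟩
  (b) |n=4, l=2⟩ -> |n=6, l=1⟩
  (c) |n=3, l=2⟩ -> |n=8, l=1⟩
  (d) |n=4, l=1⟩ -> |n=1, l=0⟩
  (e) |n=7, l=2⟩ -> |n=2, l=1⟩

(a) allowed
(b) allowed
(c) allowed
(d) allowed
(e) allowed
Total allowed: 5 of 5.

5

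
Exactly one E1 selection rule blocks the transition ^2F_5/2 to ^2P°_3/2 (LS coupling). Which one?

the ΔL = 0, ±1 rule

Parity must change: even → odd — ✓.
ΔS = 0: S: 1/2 → 1/2 — ✓.
ΔL = 0, ±1 (not L=0↔0): L: 3 → 1, ΔL = -2 — ✗.
ΔJ = 0, ±1 (not J=0↔0): J: 5/2 → 3/2, ΔJ = -1 — ✓.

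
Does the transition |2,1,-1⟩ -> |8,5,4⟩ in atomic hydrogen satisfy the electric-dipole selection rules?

l: 1 → 5 (Δl = +4). Δl = ±1 violated.
Δm_l = 4 − (-1) = +5. E1 requires Δm_l = 0, ±1: violated.
The transition is electric-dipole forbidden.

forbidden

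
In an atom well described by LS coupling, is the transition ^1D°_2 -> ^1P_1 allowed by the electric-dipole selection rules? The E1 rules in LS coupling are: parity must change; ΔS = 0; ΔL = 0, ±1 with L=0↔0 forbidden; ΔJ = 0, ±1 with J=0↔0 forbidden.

Parity must change: odd → even — satisfied.
ΔS = 0: S: 0 → 0 — satisfied.
ΔL = 0, ±1 (not L=0↔0): L: 2 → 1, ΔL = -1 — satisfied.
ΔJ = 0, ±1 (not J=0↔0): J: 2 → 1, ΔJ = -1 — satisfied.
All four E1 rules are satisfied.

allowed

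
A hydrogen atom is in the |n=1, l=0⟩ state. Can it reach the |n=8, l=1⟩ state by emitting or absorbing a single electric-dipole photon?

Initial l = 0, final l = 1, so Δl = +1. E1 requires Δl = ±1: ok.
All E1 selection rules are satisfied.

allowed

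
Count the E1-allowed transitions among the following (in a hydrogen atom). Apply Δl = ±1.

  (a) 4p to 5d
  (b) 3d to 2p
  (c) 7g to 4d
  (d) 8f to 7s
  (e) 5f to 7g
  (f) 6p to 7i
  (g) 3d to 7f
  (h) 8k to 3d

(a) allowed
(b) allowed
(c) forbidden — Δl = -2 (E1 requires Δl = ±1)
(d) forbidden — Δl = -3 (E1 requires Δl = ±1)
(e) allowed
(f) forbidden — Δl = +5 (E1 requires Δl = ±1)
(g) allowed
(h) forbidden — Δl = -5 (E1 requires Δl = ±1)
Total allowed: 4 of 8.

4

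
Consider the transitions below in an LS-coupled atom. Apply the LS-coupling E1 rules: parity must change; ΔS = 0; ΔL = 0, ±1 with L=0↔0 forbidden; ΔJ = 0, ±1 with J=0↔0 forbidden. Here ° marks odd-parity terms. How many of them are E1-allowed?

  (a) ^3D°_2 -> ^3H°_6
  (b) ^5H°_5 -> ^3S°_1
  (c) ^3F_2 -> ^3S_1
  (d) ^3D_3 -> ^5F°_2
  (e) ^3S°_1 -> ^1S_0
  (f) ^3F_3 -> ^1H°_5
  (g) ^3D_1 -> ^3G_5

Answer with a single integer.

(a) forbidden (parity, ΔL, ΔJ fail)
(b) forbidden (parity, ΔS, ΔL, ΔJ fail)
(c) forbidden (parity, ΔL fail)
(d) forbidden (ΔS fails)
(e) forbidden (ΔS, ΔL fail)
(f) forbidden (ΔS, ΔL, ΔJ fail)
(g) forbidden (parity, ΔL, ΔJ fail)
Total allowed: 0 of 7.

0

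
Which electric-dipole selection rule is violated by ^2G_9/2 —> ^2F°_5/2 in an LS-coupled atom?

Reading off the term symbols: S 1/2→1/2, L 4→3, J 9/2→5/2, parity even→odd.
Parity must change: even → odd — ok.
ΔS = 0: S: 1/2 → 1/2 — ok.
ΔL = 0, ±1 (not L=0↔0): L: 4 → 3, ΔL = -1 — ok.
ΔJ = 0, ±1 (not J=0↔0): J: 9/2 → 5/2, ΔJ = -2 — fails.

the ΔJ = 0, ±1 rule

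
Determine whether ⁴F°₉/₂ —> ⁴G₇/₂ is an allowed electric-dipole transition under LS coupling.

allowed

Initial level: S=3/2, L=3, J=9/2, parity odd. Final level: S=3/2, L=4, J=7/2, parity even.
ΔL = 0, ±1 (not L=0↔0): L: 3 → 4, ΔL = +1 — ✓.
ΔJ = 0, ±1 (not J=0↔0): J: 9/2 → 7/2, ΔJ = -1 — ✓.
ΔS = 0: S: 3/2 → 3/2 — ✓.
Parity must change: odd → even — ✓.
All four E1 rules are satisfied.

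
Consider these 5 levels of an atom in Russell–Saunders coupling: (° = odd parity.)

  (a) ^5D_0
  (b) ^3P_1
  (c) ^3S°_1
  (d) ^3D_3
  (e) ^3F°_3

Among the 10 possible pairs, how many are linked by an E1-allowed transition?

(a)–(b): forbidden (parity, ΔS).
(a)–(c): forbidden (ΔS, ΔL).
(a)–(d): forbidden (parity, ΔS, ΔJ).
(a)–(e): forbidden (ΔS, ΔJ).
(b)–(c): allowed.
(b)–(d): forbidden (parity, ΔJ).
(b)–(e): forbidden (ΔL, ΔJ).
(c)–(d): forbidden (ΔL, ΔJ).
(c)–(e): forbidden (parity, ΔL, ΔJ).
(d)–(e): allowed.
Allowed pairs: 2 of 10.

2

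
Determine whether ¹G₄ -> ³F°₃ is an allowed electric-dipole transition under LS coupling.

Parity must change: even → odd — ok.
ΔS = 0: S: 0 → 1 — fails.
ΔL = 0, ±1 (not L=0↔0): L: 4 → 3, ΔL = -1 — ok.
ΔJ = 0, ±1 (not J=0↔0): J: 4 → 3, ΔJ = -1 — ok.
Rule(s) violated: ΔS.

forbidden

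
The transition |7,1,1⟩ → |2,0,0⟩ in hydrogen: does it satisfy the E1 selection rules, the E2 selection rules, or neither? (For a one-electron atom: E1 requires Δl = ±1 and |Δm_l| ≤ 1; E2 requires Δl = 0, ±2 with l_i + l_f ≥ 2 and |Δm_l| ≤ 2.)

Δl = 0 − 1 = -1; l_i + l_f = 1.
Δm_l = -1.
E1 (Δl = ±1, |Δm_l| ≤ 1): satisfied.
E2 (Δl = 0,±2, l_i+l_f ≥ 2, |Δm_l| ≤ 2): not satisfied.

E1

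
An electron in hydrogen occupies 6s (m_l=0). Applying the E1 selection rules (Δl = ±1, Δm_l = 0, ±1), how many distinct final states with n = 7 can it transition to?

3

E1 requires Δl = ±1, so l_f ∈ {-1, 1}; with 0 ≤ l_f ≤ n_f−1 = 6, the allowed l_f values are {1}.
For l_f = 1: m_f ∈ {m_i−1, m_i, m_i+1} ∩ [−1, 1] = {-1, 0, 1} → 3 states.
Total: 3.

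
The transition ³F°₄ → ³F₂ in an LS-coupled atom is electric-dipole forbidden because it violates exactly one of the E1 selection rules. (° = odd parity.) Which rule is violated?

the ΔJ = 0, ±1 rule

Reading off the term symbols: S 1→1, L 3→3, J 4→2, parity odd→even.
ΔJ = 0, ±1 (not J=0↔0): J: 4 → 2, ΔJ = -2 — fails.
Parity must change: odd → even — passes.
ΔS = 0: S: 1 → 1 — passes.
ΔL = 0, ±1 (not L=0↔0): L: 3 → 3, ΔL = +0 — passes.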